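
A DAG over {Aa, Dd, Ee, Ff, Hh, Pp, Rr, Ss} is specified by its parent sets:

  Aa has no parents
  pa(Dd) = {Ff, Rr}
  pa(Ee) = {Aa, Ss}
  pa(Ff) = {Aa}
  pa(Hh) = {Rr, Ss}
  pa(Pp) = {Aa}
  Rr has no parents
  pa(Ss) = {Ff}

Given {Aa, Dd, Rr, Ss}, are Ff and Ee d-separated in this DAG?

Yes

3 paths connect Ff and Ee; each must be blocked for d-separation to hold:
  1. Ff ← Aa → Ee — Aa:fork[blocks] ⇒ blocked
  2. Ff → Dd ← Rr → Hh ← Ss → Ee — Dd:collider[open]; Rr:fork[blocks]; Hh:collider[blocks]; Ss:fork[blocks] ⇒ blocked
  3. Ff → Ss → Ee — Ss:chain[blocks] ⇒ blocked
Every path is blocked, so Ff and Ee are d-separated given {Aa, Dd, Rr, Ss}.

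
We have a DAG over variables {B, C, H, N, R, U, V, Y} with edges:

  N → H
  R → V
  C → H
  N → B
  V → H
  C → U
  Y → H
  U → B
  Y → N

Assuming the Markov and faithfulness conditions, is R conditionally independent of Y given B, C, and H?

No

We examine all 3 paths between R and Y:
Path 1: R → V → H ← N ← Y
  V is a chain and V is not conditioned on; H is a collider and H is conditioned on, which opens it; N is a chain and N is not conditioned on — no node blocks this path, so it is active.
Path 2: R → V → H ← Y
  V is a chain and V is not conditioned on; H is a collider and H is conditioned on, which opens it — no node blocks this path, so it is active.
Path 3: R → V → H ← C → U → B ← N ← Y
  C is a fork here and C is conditioned on, so the path is blocked at C.
Because an active path exists, R and Y are not d-separated.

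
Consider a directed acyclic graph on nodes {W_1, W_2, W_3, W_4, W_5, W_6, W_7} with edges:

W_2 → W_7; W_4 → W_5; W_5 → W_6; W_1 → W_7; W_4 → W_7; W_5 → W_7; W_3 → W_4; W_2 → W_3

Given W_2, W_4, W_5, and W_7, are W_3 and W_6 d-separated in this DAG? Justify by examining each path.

Yes

There are 4 undirected paths between W_3 and W_6; checking each against the conditioning set {W_2, W_4, W_5, W_7}:
Path 1: W_3 → W_4 → W_5 → W_6
  W_4 is a chain here and W_4 is conditioned on, so the path is blocked at W_4.
Path 2: W_3 → W_4 → W_7 ← W_5 → W_6
  W_4 is a chain here and W_4 is conditioned on, so the path is blocked at W_4.
Path 3: W_3 ← W_2 → W_7 ← W_4 → W_5 → W_6
  W_2 is a fork here and W_2 is conditioned on, so the path is blocked at W_2.
Path 4: W_3 ← W_2 → W_7 ← W_5 → W_6
  W_2 is a fork here and W_2 is conditioned on, so the path is blocked at W_2.
Since every path is blocked, d-separation holds.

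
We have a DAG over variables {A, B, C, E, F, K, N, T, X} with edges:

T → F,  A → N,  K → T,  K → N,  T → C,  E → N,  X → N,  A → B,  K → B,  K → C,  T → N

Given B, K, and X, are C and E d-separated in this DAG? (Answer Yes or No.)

Yes — C and E are d-separated given {B, K, X}.

We examine all 6 paths between C and E:
Path 1: C ← K → B ← A → N ← E
  K is a fork here and K is conditioned on, so the path is blocked at K.
Path 2: C ← K → N ← E
  K is a fork here and K is conditioned on, so the path is blocked at K.
Path 3: C ← K → T → N ← E
  K is a fork here and K is conditioned on, so the path is blocked at K.
Path 4: C ← T ← K → B ← A → N ← E
  K is a fork here and K is conditioned on, so the path is blocked at K.
Path 5: C ← T ← K → N ← E
  K is a fork here and K is conditioned on, so the path is blocked at K.
Path 6: C ← T → N ← E
  N is a collider here and neither N nor any of its descendants is conditioned on, so the collider stays closed — the path is blocked at N.
Since every path is blocked, d-separation holds.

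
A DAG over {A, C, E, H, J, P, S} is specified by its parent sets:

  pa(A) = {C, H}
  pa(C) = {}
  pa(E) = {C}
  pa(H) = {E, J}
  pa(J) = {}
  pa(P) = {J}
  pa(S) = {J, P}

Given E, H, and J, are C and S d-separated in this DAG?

Yes — C and S are d-separated given {E, H, J}.

4 paths connect C and S; each must be blocked for d-separation to hold:
  1. C → E → H ← J → P → S — E:chain[blocks]; H:collider[open]; J:fork[blocks]; P:chain[open] ⇒ blocked
  2. C → E → H ← J → S — E:chain[blocks]; H:collider[open]; J:fork[blocks] ⇒ blocked
  3. C → A ← H ← J → P → S — A:collider[blocks]; H:chain[blocks]; J:fork[blocks]; P:chain[open] ⇒ blocked
  4. C → A ← H ← J → S — A:collider[blocks]; H:chain[blocks]; J:fork[blocks] ⇒ blocked
Since every path is blocked, d-separation holds.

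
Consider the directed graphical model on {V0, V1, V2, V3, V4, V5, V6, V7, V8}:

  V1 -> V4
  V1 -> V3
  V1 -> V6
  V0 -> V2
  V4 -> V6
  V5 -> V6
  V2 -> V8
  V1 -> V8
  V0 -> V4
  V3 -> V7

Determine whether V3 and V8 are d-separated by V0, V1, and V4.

3 paths connect V3 and V8; each must be blocked for d-separation to hold:
Path 1: V3 ← V1 → V8
  V1 is a fork here and V1 is conditioned on, so the path is blocked at V1.
Path 2: V3 ← V1 → V6 ← V4 ← V0 → V2 → V8
  V1 is a fork here and V1 is conditioned on, so the path is blocked at V1.
Path 3: V3 ← V1 → V4 ← V0 → V2 → V8
  V1 is a fork here and V1 is conditioned on, so the path is blocked at V1.
Every path is blocked, so V3 and V8 are d-separated given {V0, V1, V4}.

Yes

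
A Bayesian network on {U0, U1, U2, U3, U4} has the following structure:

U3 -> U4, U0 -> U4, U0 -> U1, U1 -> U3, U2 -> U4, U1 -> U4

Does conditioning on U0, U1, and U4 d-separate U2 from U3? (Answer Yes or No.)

No

Enumerating the 3 paths from U2 to U3 and testing each for blocking by {U0, U1, U4}:
Path 1: U2 → U4 ← U0 → U1 → U3
  U0 is a fork here and U0 is conditioned on, so the path is blocked at U0.
Path 2: U2 → U4 ← U3
  U4 is a collider and U4 is conditioned on, which opens it — no node blocks this path, so it is active.
Path 3: U2 → U4 ← U1 → U3
  U1 is a fork here and U1 is conditioned on, so the path is blocked at U1.
Because an active path exists, U2 and U3 are not d-separated.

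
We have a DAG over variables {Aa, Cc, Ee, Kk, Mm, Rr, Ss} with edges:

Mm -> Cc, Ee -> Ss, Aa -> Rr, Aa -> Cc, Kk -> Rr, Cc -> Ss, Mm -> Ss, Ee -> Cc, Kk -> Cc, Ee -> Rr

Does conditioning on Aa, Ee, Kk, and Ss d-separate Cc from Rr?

Enumerating the 5 paths from Cc to Rr and testing each for blocking by {Aa, Ee, Kk, Ss}:
Path 1: Cc → Ss ← Ee → Rr
  Ee is a fork here and Ee is conditioned on, so the path is blocked at Ee.
Path 2: Cc ← Kk → Rr
  Kk is a fork here and Kk is conditioned on, so the path is blocked at Kk.
Path 3: Cc ← Aa → Rr
  Aa is a fork here and Aa is conditioned on, so the path is blocked at Aa.
Path 4: Cc ← Mm → Ss ← Ee → Rr
  Ee is a fork here and Ee is conditioned on, so the path is blocked at Ee.
Path 5: Cc ← Ee → Rr
  Ee is a fork here and Ee is conditioned on, so the path is blocked at Ee.
All paths are blocked; Cc ⊥ Rr | {Aa, Ee, Kk, Ss} holds.

Yes — Cc and Rr are d-separated given {Aa, Ee, Kk, Ss}.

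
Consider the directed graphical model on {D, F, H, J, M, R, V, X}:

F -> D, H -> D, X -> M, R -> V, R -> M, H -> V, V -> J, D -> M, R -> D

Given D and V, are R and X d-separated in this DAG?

Yes

There are 3 undirected paths between R and X; checking each against the conditioning set {D, V}:
Path 1: R → D → M ← X
  D is a chain here and D is conditioned on, so the path is blocked at D.
Path 2: R → M ← X
  M is a collider here and neither M nor any of its descendants is conditioned on, so the collider stays closed — the path is blocked at M.
Path 3: R → V ← H → D → M ← X
  D is a chain here and D is conditioned on, so the path is blocked at D.
All paths are blocked; R ⊥ X | {D, V} holds.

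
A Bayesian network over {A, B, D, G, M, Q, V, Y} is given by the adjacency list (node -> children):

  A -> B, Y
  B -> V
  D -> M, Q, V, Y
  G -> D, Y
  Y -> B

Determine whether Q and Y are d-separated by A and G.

No

Enumerating the 4 paths from Q to Y and testing each for blocking by {A, G}:
Path 1: Q ← D → Y
  D is a fork and D is not conditioned on — no node blocks this path, so it is active.
Path 2: Q ← D → V ← B ← A → Y
  V is a collider here and neither V nor any of its descendants is conditioned on, so the collider stays closed — the path is blocked at V.
Path 3: Q ← D → V ← B ← Y
  V is a collider here and neither V nor any of its descendants is conditioned on, so the collider stays closed — the path is blocked at V.
Path 4: Q ← D ← G → Y
  G is a fork here and G is conditioned on, so the path is blocked at G.
Since the path Q ← D → Y is active, Q and Y are not d-separated given {A, G}.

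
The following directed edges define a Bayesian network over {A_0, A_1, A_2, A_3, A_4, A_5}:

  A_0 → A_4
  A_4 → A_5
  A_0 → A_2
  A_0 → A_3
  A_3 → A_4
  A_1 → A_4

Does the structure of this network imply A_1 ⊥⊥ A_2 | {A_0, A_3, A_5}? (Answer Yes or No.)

There are 2 undirected paths between A_1 and A_2; checking each against the conditioning set {A_0, A_3, A_5}:
Path 1: A_1 → A_4 ← A_0 → A_2
  A_0 is a fork here and A_0 is conditioned on, so the path is blocked at A_0.
Path 2: A_1 → A_4 ← A_3 ← A_0 → A_2
  A_3 is a chain here and A_3 is conditioned on, so the path is blocked at A_3.
All paths are blocked; A_1 ⊥ A_2 | {A_0, A_3, A_5} holds.

Yes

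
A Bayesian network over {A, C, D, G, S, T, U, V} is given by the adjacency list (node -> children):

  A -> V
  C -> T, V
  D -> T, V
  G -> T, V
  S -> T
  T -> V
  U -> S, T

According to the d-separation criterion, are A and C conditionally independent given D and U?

There are 4 undirected paths between A and C; checking each against the conditioning set {D, U}:
Path 1: A → V ← G → T ← C
  V is a collider here and neither V nor any of its descendants is conditioned on, so the collider stays closed — the path is blocked at V.
Path 2: A → V ← D → T ← C
  V is a collider here and neither V nor any of its descendants is conditioned on, so the collider stays closed — the path is blocked at V.
Path 3: A → V ← T ← C
  V is a collider here and neither V nor any of its descendants is conditioned on, so the collider stays closed — the path is blocked at V.
Path 4: A → V ← C
  V is a collider here and neither V nor any of its descendants is conditioned on, so the collider stays closed — the path is blocked at V.
Every path is blocked, so A and C are d-separated given {D, U}.

Yes — A and C are d-separated given {D, U}.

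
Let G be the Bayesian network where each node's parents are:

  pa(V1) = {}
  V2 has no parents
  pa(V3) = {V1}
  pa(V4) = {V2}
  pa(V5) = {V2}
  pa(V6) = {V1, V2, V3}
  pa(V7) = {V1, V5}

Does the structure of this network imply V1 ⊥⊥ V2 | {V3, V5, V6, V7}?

We examine all 3 paths between V1 and V2:
Path 1: V1 → V3 → V6 ← V2
  V3 is a chain here and V3 is conditioned on, so the path is blocked at V3.
Path 2: V1 → V7 ← V5 ← V2
  V5 is a chain here and V5 is conditioned on, so the path is blocked at V5.
Path 3: V1 → V6 ← V2
  V6 is a collider and V6 is conditioned on, which opens it — no node blocks this path, so it is active.
Since the path V1 → V6 ← V2 is active, V1 and V2 are not d-separated given {V3, V5, V6, V7}.

No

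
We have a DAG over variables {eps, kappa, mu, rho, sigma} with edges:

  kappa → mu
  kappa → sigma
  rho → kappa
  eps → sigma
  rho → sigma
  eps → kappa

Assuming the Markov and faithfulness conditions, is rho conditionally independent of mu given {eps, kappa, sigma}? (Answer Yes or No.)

Yes — rho and mu are d-separated given {eps, kappa, sigma}.

There are 3 undirected paths between rho and mu; checking each against the conditioning set {eps, kappa, sigma}:
  1. rho → kappa → mu — kappa:chain[blocks] ⇒ blocked
  2. rho → sigma ← eps → kappa → mu — sigma:collider[open]; eps:fork[blocks]; kappa:chain[blocks] ⇒ blocked
  3. rho → sigma ← kappa → mu — sigma:collider[open]; kappa:fork[blocks] ⇒ blocked
Every path is blocked, so rho and mu are d-separated given {eps, kappa, sigma}.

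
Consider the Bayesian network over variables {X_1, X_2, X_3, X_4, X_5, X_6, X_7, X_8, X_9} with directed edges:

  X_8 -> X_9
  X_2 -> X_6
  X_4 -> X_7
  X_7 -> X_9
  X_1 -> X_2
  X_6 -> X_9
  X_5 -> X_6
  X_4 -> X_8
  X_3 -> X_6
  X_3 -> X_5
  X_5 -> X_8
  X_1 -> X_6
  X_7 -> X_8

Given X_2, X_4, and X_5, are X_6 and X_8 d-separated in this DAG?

5 paths connect X_6 and X_8; each must be blocked for d-separation to hold:
  1. X_6 ← X_3 → X_5 → X_8 — X_3:fork[open]; X_5:chain[blocks] ⇒ blocked
  2. X_6 → X_9 ← X_8 — X_9:collider[blocks] ⇒ blocked
  3. X_6 → X_9 ← X_7 → X_8 — X_9:collider[blocks]; X_7:fork[open] ⇒ blocked
  4. X_6 → X_9 ← X_7 ← X_4 → X_8 — X_9:collider[blocks]; X_7:chain[open]; X_4:fork[blocks] ⇒ blocked
  5. X_6 ← X_5 → X_8 — X_5:fork[blocks] ⇒ blocked
Since every path is blocked, d-separation holds.

Yes — X_6 and X_8 are d-separated given {X_2, X_4, X_5}.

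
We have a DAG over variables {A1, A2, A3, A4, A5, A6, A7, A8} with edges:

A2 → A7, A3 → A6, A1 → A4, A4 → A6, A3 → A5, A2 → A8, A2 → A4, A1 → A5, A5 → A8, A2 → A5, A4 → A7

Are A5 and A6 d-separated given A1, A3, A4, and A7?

Yes — A5 and A6 are d-separated given {A1, A3, A4, A7}.

Enumerating the 6 paths from A5 to A6 and testing each for blocking by {A1, A3, A4, A7}:
Path 1: A5 ← A2 → A7 ← A4 → A6
  A4 is a fork here and A4 is conditioned on, so the path is blocked at A4.
Path 2: A5 ← A2 → A4 → A6
  A4 is a chain here and A4 is conditioned on, so the path is blocked at A4.
Path 3: A5 → A8 ← A2 → A7 ← A4 → A6
  A8 is a collider here and neither A8 nor any of its descendants is conditioned on, so the collider stays closed — the path is blocked at A8.
Path 4: A5 → A8 ← A2 → A4 → A6
  A8 is a collider here and neither A8 nor any of its descendants is conditioned on, so the collider stays closed — the path is blocked at A8.
Path 5: A5 ← A1 → A4 → A6
  A1 is a fork here and A1 is conditioned on, so the path is blocked at A1.
Path 6: A5 ← A3 → A6
  A3 is a fork here and A3 is conditioned on, so the path is blocked at A3.
Since every path is blocked, d-separation holds.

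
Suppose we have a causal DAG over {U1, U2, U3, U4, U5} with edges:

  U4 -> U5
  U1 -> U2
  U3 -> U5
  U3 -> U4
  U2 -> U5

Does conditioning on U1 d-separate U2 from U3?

2 paths connect U2 and U3; each must be blocked for d-separation to hold:
Path 1: U2 → U5 ← U4 ← U3
  U5 is a collider here and neither U5 nor any of its descendants is conditioned on, so the collider stays closed — the path is blocked at U5.
Path 2: U2 → U5 ← U3
  U5 is a collider here and neither U5 nor any of its descendants is conditioned on, so the collider stays closed — the path is blocked at U5.
All paths are blocked; U2 ⊥ U3 | {U1} holds.

Yes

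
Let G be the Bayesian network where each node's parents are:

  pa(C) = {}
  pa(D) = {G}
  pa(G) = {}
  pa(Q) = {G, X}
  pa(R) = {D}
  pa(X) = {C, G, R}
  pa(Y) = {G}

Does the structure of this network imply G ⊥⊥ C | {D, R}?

Yes

There are 3 undirected paths between G and C; checking each against the conditioning set {D, R}:
Path 1: G → Q ← X ← C
  Q is a collider here and neither Q nor any of its descendants is conditioned on, so the collider stays closed — the path is blocked at Q.
Path 2: G → X ← C
  X is a collider here and neither X nor any of its descendants is conditioned on, so the collider stays closed — the path is blocked at X.
Path 3: G → D → R → X ← C
  D is a chain here and D is conditioned on, so the path is blocked at D.
Every path is blocked, so G and C are d-separated given {D, R}.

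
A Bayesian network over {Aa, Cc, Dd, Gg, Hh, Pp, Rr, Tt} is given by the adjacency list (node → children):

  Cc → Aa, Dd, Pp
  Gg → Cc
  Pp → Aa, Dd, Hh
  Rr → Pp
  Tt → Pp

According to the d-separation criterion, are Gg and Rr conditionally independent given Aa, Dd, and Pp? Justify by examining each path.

3 paths connect Gg and Rr; each must be blocked for d-separation to hold:
Path 1: Gg → Cc → Dd ← Pp ← Rr
  Pp is a chain here and Pp is conditioned on, so the path is blocked at Pp.
Path 2: Gg → Cc → Pp ← Rr
  Cc is a chain and Cc is not conditioned on; Pp is a collider and Pp is conditioned on, which opens it — no node blocks this path, so it is active.
Path 3: Gg → Cc → Aa ← Pp ← Rr
  Pp is a chain here and Pp is conditioned on, so the path is blocked at Pp.
At least one path is unblocked, so d-separation fails.

No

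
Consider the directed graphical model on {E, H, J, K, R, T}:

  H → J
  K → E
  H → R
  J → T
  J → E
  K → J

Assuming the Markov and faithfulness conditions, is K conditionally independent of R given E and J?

No

We examine all 2 paths between K and R:
  1. K → J ← H → R — J:collider[open]; H:fork[open] ⇒ active
  2. K → E ← J ← H → R — E:collider[open]; J:chain[blocks]; H:fork[open] ⇒ blocked
Because an active path exists, K and R are not d-separated.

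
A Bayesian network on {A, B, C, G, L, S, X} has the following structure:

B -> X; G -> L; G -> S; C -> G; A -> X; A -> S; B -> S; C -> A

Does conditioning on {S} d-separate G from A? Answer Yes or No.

Enumerating the 3 paths from G to A and testing each for blocking by {S}:
Path 1: G ← C → A
  C is a fork and C is not conditioned on — no node blocks this path, so it is active.
Path 2: G → S ← A
  S is a collider and S is conditioned on, which opens it — no node blocks this path, so it is active.
Path 3: G → S ← B → X ← A
  X is a collider here and neither X nor any of its descendants is conditioned on, so the collider stays closed — the path is blocked at X.
Because an active path exists, G and A are not d-separated.

No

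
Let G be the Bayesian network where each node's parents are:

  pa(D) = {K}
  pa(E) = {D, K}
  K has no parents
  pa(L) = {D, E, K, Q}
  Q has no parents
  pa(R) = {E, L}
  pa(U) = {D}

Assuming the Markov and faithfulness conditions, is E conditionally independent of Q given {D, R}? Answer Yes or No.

No — E and Q are not d-separated given {D, R}.

We examine all 6 paths between E and Q:
Path 1: E → R ← L ← Q
  R is a collider and R is conditioned on, which opens it; L is a chain and L is not conditioned on — no node blocks this path, so it is active.
Path 2: E ← K → D → L ← Q
  D is a chain here and D is conditioned on, so the path is blocked at D.
Path 3: E ← K → L ← Q
  K is a fork and K is not conditioned on; L is a collider and its descendant R is conditioned on, which opens it — no node blocks this path, so it is active.
Path 4: E ← D ← K → L ← Q
  D is a chain here and D is conditioned on, so the path is blocked at D.
Path 5: E ← D → L ← Q
  D is a fork here and D is conditioned on, so the path is blocked at D.
Path 6: E → L ← Q
  L is a collider and its descendant R is conditioned on, which opens it — no node blocks this path, so it is active.
Because an active path exists, E and Q are not d-separated.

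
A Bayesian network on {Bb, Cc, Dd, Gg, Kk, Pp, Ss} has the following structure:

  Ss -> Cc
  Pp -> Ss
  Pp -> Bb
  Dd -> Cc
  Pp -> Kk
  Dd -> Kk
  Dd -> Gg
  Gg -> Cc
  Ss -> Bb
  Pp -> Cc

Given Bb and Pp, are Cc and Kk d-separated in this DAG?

Enumerating the 5 paths from Cc to Kk and testing each for blocking by {Bb, Pp}:
  1. Cc ← Gg ← Dd → Kk — Gg:chain[open]; Dd:fork[open] ⇒ active
  2. Cc ← Ss → Bb ← Pp → Kk — Ss:fork[open]; Bb:collider[open]; Pp:fork[blocks] ⇒ blocked
  3. Cc ← Ss ← Pp → Kk — Ss:chain[open]; Pp:fork[blocks] ⇒ blocked
  4. Cc ← Dd → Kk — Dd:fork[open] ⇒ active
  5. Cc ← Pp → Kk — Pp:fork[blocks] ⇒ blocked
Since the path Cc ← Gg ← Dd → Kk is active, Cc and Kk are not d-separated given {Bb, Pp}.

No — Cc and Kk are not d-separated given {Bb, Pp}.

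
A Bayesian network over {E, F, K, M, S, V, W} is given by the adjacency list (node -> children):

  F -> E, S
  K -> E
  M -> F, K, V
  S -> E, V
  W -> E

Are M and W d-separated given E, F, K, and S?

Yes

We examine all 5 paths between M and W:
Path 1: M → K → E ← W
  K is a chain here and K is conditioned on, so the path is blocked at K.
Path 2: M → F → E ← W
  F is a chain here and F is conditioned on, so the path is blocked at F.
Path 3: M → F → S → E ← W
  F is a chain here and F is conditioned on, so the path is blocked at F.
Path 4: M → V ← S ← F → E ← W
  V is a collider here and neither V nor any of its descendants is conditioned on, so the collider stays closed — the path is blocked at V.
Path 5: M → V ← S → E ← W
  V is a collider here and neither V nor any of its descendants is conditioned on, so the collider stays closed — the path is blocked at V.
Every path is blocked, so M and W are d-separated given {E, F, K, S}.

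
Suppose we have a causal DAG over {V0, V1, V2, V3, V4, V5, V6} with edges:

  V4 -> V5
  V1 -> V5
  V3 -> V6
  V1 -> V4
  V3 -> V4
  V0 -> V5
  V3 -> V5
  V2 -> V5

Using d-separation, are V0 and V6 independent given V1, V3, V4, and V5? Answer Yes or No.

Enumerating the 3 paths from V0 to V6 and testing each for blocking by {V1, V3, V4, V5}:
  1. V0 → V5 ← V4 ← V3 → V6 — V5:collider[open]; V4:chain[blocks]; V3:fork[blocks] ⇒ blocked
  2. V0 → V5 ← V1 → V4 ← V3 → V6 — V5:collider[open]; V1:fork[blocks]; V4:collider[open]; V3:fork[blocks] ⇒ blocked
  3. V0 → V5 ← V3 → V6 — V5:collider[open]; V3:fork[blocks] ⇒ blocked
Every path is blocked, so V0 and V6 are d-separated given {V1, V3, V4, V5}.

Yes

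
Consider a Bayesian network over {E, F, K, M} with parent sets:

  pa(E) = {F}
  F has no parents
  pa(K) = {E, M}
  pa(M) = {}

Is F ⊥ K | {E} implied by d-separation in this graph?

There is one path between F and K:
Path 1: F → E → K
  E is a chain here and E is conditioned on, so the path is blocked at E.
Every path is blocked, so F and K are d-separated given {E}.

Yes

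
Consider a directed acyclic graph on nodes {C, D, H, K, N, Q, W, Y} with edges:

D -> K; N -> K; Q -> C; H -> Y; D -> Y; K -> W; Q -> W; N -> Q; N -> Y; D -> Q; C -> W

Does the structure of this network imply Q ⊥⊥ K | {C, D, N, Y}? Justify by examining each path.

Enumerating the 6 paths from Q to K and testing each for blocking by {C, D, N, Y}:
  1. Q ← D → Y ← N → K — D:fork[blocks]; Y:collider[open]; N:fork[blocks] ⇒ blocked
  2. Q ← D → K — D:fork[blocks] ⇒ blocked
  3. Q → C → W ← K — C:chain[blocks]; W:collider[blocks] ⇒ blocked
  4. Q → W ← K — W:collider[blocks] ⇒ blocked
  5. Q ← N → Y ← D → K — N:fork[blocks]; Y:collider[open]; D:fork[blocks] ⇒ blocked
  6. Q ← N → K — N:fork[blocks] ⇒ blocked
All paths are blocked; Q ⊥ K | {C, D, N, Y} holds.

Yes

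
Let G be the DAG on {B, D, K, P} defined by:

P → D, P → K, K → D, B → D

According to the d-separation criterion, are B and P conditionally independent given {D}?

No — B and P are not d-separated given {D}.

Enumerating the 2 paths from B to P and testing each for blocking by {D}:
  1. B → D ← P — D:collider[open] ⇒ active
  2. B → D ← K ← P — D:collider[open]; K:chain[open] ⇒ active
At least one path is unblocked, so d-separation fails.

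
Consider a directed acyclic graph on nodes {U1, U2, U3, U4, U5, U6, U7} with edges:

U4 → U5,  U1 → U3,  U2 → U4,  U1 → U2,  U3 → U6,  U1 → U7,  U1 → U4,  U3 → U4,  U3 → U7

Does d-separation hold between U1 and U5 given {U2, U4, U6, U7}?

4 paths connect U1 and U5; each must be blocked for d-separation to hold:
  1. U1 → U2 → U4 → U5 — U2:chain[blocks]; U4:chain[blocks] ⇒ blocked
  2. U1 → U4 → U5 — U4:chain[blocks] ⇒ blocked
  3. U1 → U3 → U4 → U5 — U3:chain[open]; U4:chain[blocks] ⇒ blocked
  4. U1 → U7 ← U3 → U4 → U5 — U7:collider[open]; U3:fork[open]; U4:chain[blocks] ⇒ blocked
Since every path is blocked, d-separation holds.

Yes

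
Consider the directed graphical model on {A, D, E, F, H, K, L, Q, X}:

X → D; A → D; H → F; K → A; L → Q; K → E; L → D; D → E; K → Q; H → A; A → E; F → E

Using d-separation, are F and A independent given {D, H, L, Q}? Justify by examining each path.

We examine all 6 paths between F and A:
Path 1: F ← H → A
  H is a fork here and H is conditioned on, so the path is blocked at H.
Path 2: F → E ← A
  E is a collider here and neither E nor any of its descendants is conditioned on, so the collider stays closed — the path is blocked at E.
Path 3: F → E ← K → Q ← L → D ← A
  E is a collider here and neither E nor any of its descendants is conditioned on, so the collider stays closed — the path is blocked at E.
Path 4: F → E ← K → A
  E is a collider here and neither E nor any of its descendants is conditioned on, so the collider stays closed — the path is blocked at E.
Path 5: F → E ← D ← A
  E is a collider here and neither E nor any of its descendants is conditioned on, so the collider stays closed — the path is blocked at E.
Path 6: F → E ← D ← L → Q ← K → A
  E is a collider here and neither E nor any of its descendants is conditioned on, so the collider stays closed — the path is blocked at E.
Since every path is blocked, d-separation holds.

Yes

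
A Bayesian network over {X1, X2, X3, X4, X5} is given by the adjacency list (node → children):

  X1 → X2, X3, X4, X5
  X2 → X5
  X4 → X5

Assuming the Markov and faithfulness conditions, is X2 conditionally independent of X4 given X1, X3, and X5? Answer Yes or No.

No

Enumerating the 4 paths from X2 to X4 and testing each for blocking by {X1, X3, X5}:
Path 1: X2 → X5 ← X4
  X5 is a collider and X5 is conditioned on, which opens it — no node blocks this path, so it is active.
Path 2: X2 → X5 ← X1 → X4
  X1 is a fork here and X1 is conditioned on, so the path is blocked at X1.
Path 3: X2 ← X1 → X4
  X1 is a fork here and X1 is conditioned on, so the path is blocked at X1.
Path 4: X2 ← X1 → X5 ← X4
  X1 is a fork here and X1 is conditioned on, so the path is blocked at X1.
Because an active path exists, X2 and X4 are not d-separated.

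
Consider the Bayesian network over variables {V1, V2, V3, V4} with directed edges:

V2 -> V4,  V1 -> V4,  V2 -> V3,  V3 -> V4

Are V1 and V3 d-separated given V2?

Yes

There are 2 undirected paths between V1 and V3; checking each against the conditioning set {V2}:
  1. V1 → V4 ← V2 → V3 — V4:collider[blocks]; V2:fork[blocks] ⇒ blocked
  2. V1 → V4 ← V3 — V4:collider[blocks] ⇒ blocked
Every path is blocked, so V1 and V3 are d-separated given {V2}.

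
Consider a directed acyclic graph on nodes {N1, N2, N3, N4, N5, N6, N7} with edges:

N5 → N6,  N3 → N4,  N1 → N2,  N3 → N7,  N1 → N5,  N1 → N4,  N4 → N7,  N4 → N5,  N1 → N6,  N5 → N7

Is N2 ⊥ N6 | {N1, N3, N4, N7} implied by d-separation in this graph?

5 paths connect N2 and N6; each must be blocked for d-separation to hold:
Path 1: N2 ← N1 → N6
  N1 is a fork here and N1 is conditioned on, so the path is blocked at N1.
Path 2: N2 ← N1 → N4 ← N3 → N7 ← N5 → N6
  N1 is a fork here and N1 is conditioned on, so the path is blocked at N1.
Path 3: N2 ← N1 → N4 → N7 ← N5 → N6
  N1 is a fork here and N1 is conditioned on, so the path is blocked at N1.
Path 4: N2 ← N1 → N4 → N5 → N6
  N1 is a fork here and N1 is conditioned on, so the path is blocked at N1.
Path 5: N2 ← N1 → N5 → N6
  N1 is a fork here and N1 is conditioned on, so the path is blocked at N1.
All paths are blocked; N2 ⊥ N6 | {N1, N3, N4, N7} holds.

Yes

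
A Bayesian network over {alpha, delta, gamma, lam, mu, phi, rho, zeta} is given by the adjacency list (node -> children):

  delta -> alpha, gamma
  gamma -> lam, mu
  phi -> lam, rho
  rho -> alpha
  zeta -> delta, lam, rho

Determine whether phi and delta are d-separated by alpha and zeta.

No — phi and delta are not d-separated given {alpha, zeta}.

6 paths connect phi and delta; each must be blocked for d-separation to hold:
Path 1: phi → rho ← zeta → delta
  zeta is a fork here and zeta is conditioned on, so the path is blocked at zeta.
Path 2: phi → rho ← zeta → lam ← gamma ← delta
  zeta is a fork here and zeta is conditioned on, so the path is blocked at zeta.
Path 3: phi → rho → alpha ← delta
  rho is a chain and rho is not conditioned on; alpha is a collider and alpha is conditioned on, which opens it — no node blocks this path, so it is active.
Path 4: phi → lam ← zeta → delta
  lam is a collider here and neither lam nor any of its descendants is conditioned on, so the collider stays closed — the path is blocked at lam.
Path 5: phi → lam ← zeta → rho → alpha ← delta
  lam is a collider here and neither lam nor any of its descendants is conditioned on, so the collider stays closed — the path is blocked at lam.
Path 6: phi → lam ← gamma ← delta
  lam is a collider here and neither lam nor any of its descendants is conditioned on, so the collider stays closed — the path is blocked at lam.
Because an active path exists, phi and delta are not d-separated.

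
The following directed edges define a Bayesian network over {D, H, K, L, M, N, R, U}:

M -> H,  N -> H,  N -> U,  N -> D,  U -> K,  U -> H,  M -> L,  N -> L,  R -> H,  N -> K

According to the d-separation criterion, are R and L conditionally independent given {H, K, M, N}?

Yes

We examine all 4 paths between R and L:
Path 1: R → H ← U → K ← N → L
  N is a fork here and N is conditioned on, so the path is blocked at N.
Path 2: R → H ← U ← N → L
  N is a fork here and N is conditioned on, so the path is blocked at N.
Path 3: R → H ← M → L
  M is a fork here and M is conditioned on, so the path is blocked at M.
Path 4: R → H ← N → L
  N is a fork here and N is conditioned on, so the path is blocked at N.
All paths are blocked; R ⊥ L | {H, K, M, N} holds.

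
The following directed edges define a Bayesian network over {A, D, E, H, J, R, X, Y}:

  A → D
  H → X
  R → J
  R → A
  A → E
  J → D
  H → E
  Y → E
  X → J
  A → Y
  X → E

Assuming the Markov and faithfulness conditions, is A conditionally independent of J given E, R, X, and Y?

Yes

Enumerating the 6 paths from A to J and testing each for blocking by {E, R, X, Y}:
  1. A → Y → E ← H → X → J — Y:chain[blocks]; E:collider[open]; H:fork[open]; X:chain[blocks] ⇒ blocked
  2. A → Y → E ← X → J — Y:chain[blocks]; E:collider[open]; X:fork[blocks] ⇒ blocked
  3. A → E ← H → X → J — E:collider[open]; H:fork[open]; X:chain[blocks] ⇒ blocked
  4. A → E ← X → J — E:collider[open]; X:fork[blocks] ⇒ blocked
  5. A ← R → J — R:fork[blocks] ⇒ blocked
  6. A → D ← J — D:collider[blocks] ⇒ blocked
Every path is blocked, so A and J are d-separated given {E, R, X, Y}.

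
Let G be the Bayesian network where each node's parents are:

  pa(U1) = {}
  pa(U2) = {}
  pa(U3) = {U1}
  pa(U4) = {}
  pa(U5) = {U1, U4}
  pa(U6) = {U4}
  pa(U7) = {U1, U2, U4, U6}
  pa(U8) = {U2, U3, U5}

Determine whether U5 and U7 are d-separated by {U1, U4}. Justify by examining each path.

Yes

6 paths connect U5 and U7; each must be blocked for d-separation to hold:
Path 1: U5 → U8 ← U2 → U7
  U8 is a collider here and neither U8 nor any of its descendants is conditioned on, so the collider stays closed — the path is blocked at U8.
Path 2: U5 → U8 ← U3 ← U1 → U7
  U8 is a collider here and neither U8 nor any of its descendants is conditioned on, so the collider stays closed — the path is blocked at U8.
Path 3: U5 ← U4 → U7
  U4 is a fork here and U4 is conditioned on, so the path is blocked at U4.
Path 4: U5 ← U4 → U6 → U7
  U4 is a fork here and U4 is conditioned on, so the path is blocked at U4.
Path 5: U5 ← U1 → U7
  U1 is a fork here and U1 is conditioned on, so the path is blocked at U1.
Path 6: U5 ← U1 → U3 → U8 ← U2 → U7
  U1 is a fork here and U1 is conditioned on, so the path is blocked at U1.
Every path is blocked, so U5 and U7 are d-separated given {U1, U4}.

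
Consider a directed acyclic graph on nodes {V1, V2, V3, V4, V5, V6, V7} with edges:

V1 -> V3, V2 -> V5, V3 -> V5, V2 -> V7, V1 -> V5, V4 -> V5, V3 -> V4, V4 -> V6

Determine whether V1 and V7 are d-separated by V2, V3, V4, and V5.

Yes

We examine all 3 paths between V1 and V7:
Path 1: V1 → V5 ← V2 → V7
  V2 is a fork here and V2 is conditioned on, so the path is blocked at V2.
Path 2: V1 → V3 → V5 ← V2 → V7
  V3 is a chain here and V3 is conditioned on, so the path is blocked at V3.
Path 3: V1 → V3 → V4 → V5 ← V2 → V7
  V3 is a chain here and V3 is conditioned on, so the path is blocked at V3.
Since every path is blocked, d-separation holds.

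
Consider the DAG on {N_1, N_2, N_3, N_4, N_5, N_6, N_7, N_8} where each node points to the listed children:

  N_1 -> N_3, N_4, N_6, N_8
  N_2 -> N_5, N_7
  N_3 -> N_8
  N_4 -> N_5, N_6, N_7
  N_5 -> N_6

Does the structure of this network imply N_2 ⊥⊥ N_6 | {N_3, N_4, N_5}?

Enumerating the 6 paths from N_2 to N_6 and testing each for blocking by {N_3, N_4, N_5}:
Path 1: N_2 → N_5 ← N_4 ← N_1 → N_6
  N_4 is a chain here and N_4 is conditioned on, so the path is blocked at N_4.
Path 2: N_2 → N_5 ← N_4 → N_6
  N_4 is a fork here and N_4 is conditioned on, so the path is blocked at N_4.
Path 3: N_2 → N_5 → N_6
  N_5 is a chain here and N_5 is conditioned on, so the path is blocked at N_5.
Path 4: N_2 → N_7 ← N_4 ← N_1 → N_6
  N_7 is a collider here and neither N_7 nor any of its descendants is conditioned on, so the collider stays closed — the path is blocked at N_7.
Path 5: N_2 → N_7 ← N_4 → N_5 → N_6
  N_7 is a collider here and neither N_7 nor any of its descendants is conditioned on, so the collider stays closed — the path is blocked at N_7.
Path 6: N_2 → N_7 ← N_4 → N_6
  N_7 is a collider here and neither N_7 nor any of its descendants is conditioned on, so the collider stays closed — the path is blocked at N_7.
Every path is blocked, so N_2 and N_6 are d-separated given {N_3, N_4, N_5}.

Yes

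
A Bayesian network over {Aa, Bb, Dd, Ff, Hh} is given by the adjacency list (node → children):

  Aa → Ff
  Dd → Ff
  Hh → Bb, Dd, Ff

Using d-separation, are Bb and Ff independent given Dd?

No

2 paths connect Bb and Ff; each must be blocked for d-separation to hold:
Path 1: Bb ← Hh → Dd → Ff
  Dd is a chain here and Dd is conditioned on, so the path is blocked at Dd.
Path 2: Bb ← Hh → Ff
  Hh is a fork and Hh is not conditioned on — no node blocks this path, so it is active.
Since the path Bb ← Hh → Ff is active, Bb and Ff are not d-separated given {Dd}.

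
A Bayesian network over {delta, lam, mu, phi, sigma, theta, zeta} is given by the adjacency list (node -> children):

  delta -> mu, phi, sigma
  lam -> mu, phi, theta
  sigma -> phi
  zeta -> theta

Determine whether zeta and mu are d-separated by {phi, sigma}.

Yes

There are 3 undirected paths between zeta and mu; checking each against the conditioning set {phi, sigma}:
Path 1: zeta → theta ← lam → phi ← delta → mu
  theta is a collider here and neither theta nor any of its descendants is conditioned on, so the collider stays closed — the path is blocked at theta.
Path 2: zeta → theta ← lam → phi ← sigma ← delta → mu
  theta is a collider here and neither theta nor any of its descendants is conditioned on, so the collider stays closed — the path is blocked at theta.
Path 3: zeta → theta ← lam → mu
  theta is a collider here and neither theta nor any of its descendants is conditioned on, so the collider stays closed — the path is blocked at theta.
Every path is blocked, so zeta and mu are d-separated given {phi, sigma}.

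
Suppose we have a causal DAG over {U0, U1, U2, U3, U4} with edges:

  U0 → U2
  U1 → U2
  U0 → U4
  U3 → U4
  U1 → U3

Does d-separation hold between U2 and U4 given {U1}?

No — U2 and U4 are not d-separated given {U1}.

There are 2 undirected paths between U2 and U4; checking each against the conditioning set {U1}:
  1. U2 ← U1 → U3 → U4 — U1:fork[blocks]; U3:chain[open] ⇒ blocked
  2. U2 ← U0 → U4 — U0:fork[open] ⇒ active
At least one path is unblocked, so d-separation fails.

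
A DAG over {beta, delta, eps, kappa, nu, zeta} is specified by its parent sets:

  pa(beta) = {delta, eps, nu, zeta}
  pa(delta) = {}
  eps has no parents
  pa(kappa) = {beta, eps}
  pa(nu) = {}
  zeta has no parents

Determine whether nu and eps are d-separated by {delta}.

Enumerating the 2 paths from nu to eps and testing each for blocking by {delta}:
Path 1: nu → beta → kappa ← eps
  kappa is a collider here and neither kappa nor any of its descendants is conditioned on, so the collider stays closed — the path is blocked at kappa.
Path 2: nu → beta ← eps
  beta is a collider here and neither beta nor any of its descendants is conditioned on, so the collider stays closed — the path is blocked at beta.
All paths are blocked; nu ⊥ eps | {delta} holds.

Yes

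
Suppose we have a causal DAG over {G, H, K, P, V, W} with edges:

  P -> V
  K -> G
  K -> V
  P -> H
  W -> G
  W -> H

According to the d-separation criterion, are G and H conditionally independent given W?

We examine all 2 paths between G and H:
  1. G ← W → H — W:fork[blocks] ⇒ blocked
  2. G ← K → V ← P → H — K:fork[open]; V:collider[blocks]; P:fork[open] ⇒ blocked
Every path is blocked, so G and H are d-separated given {W}.

Yes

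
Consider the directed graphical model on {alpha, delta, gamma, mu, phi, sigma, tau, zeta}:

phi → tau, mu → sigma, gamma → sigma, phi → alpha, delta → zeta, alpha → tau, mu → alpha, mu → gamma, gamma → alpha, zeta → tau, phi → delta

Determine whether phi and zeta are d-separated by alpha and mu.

No

3 paths connect phi and zeta; each must be blocked for d-separation to hold:
Path 1: phi → tau ← zeta
  tau is a collider here and neither tau nor any of its descendants is conditioned on, so the collider stays closed — the path is blocked at tau.
Path 2: phi → delta → zeta
  delta is a chain and delta is not conditioned on — no node blocks this path, so it is active.
Path 3: phi → alpha → tau ← zeta
  alpha is a chain here and alpha is conditioned on, so the path is blocked at alpha.
At least one path is unblocked, so d-separation fails.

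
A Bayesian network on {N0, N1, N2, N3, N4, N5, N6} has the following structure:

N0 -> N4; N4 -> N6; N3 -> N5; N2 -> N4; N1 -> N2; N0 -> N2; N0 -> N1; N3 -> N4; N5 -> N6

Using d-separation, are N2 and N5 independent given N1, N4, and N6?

No — N2 and N5 are not d-separated given {N1, N4, N6}.

Enumerating the 6 paths from N2 to N5 and testing each for blocking by {N1, N4, N6}:
Path 1: N2 ← N0 → N4 → N6 ← N5
  N4 is a chain here and N4 is conditioned on, so the path is blocked at N4.
Path 2: N2 ← N0 → N4 ← N3 → N5
  N0 is a fork and N0 is not conditioned on; N4 is a collider and N4 is conditioned on, which opens it; N3 is a fork and N3 is not conditioned on — no node blocks this path, so it is active.
Path 3: N2 → N4 → N6 ← N5
  N4 is a chain here and N4 is conditioned on, so the path is blocked at N4.
Path 4: N2 → N4 ← N3 → N5
  N4 is a collider and N4 is conditioned on, which opens it; N3 is a fork and N3 is not conditioned on — no node blocks this path, so it is active.
Path 5: N2 ← N1 ← N0 → N4 → N6 ← N5
  N1 is a chain here and N1 is conditioned on, so the path is blocked at N1.
Path 6: N2 ← N1 ← N0 → N4 ← N3 → N5
  N1 is a chain here and N1 is conditioned on, so the path is blocked at N1.
At least one path is unblocked, so d-separation fails.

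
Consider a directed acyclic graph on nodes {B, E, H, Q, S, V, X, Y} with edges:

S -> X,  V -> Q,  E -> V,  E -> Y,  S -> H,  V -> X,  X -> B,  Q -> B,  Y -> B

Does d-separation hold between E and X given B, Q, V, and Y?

Yes

We examine all 4 paths between E and X:
  1. E → V → X — V:chain[blocks] ⇒ blocked
  2. E → V → Q → B ← X — V:chain[blocks]; Q:chain[blocks]; B:collider[open] ⇒ blocked
  3. E → Y → B ← X — Y:chain[blocks]; B:collider[open] ⇒ blocked
  4. E → Y → B ← Q ← V → X — Y:chain[blocks]; B:collider[open]; Q:chain[blocks]; V:fork[blocks] ⇒ blocked
Since every path is blocked, d-separation holds.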